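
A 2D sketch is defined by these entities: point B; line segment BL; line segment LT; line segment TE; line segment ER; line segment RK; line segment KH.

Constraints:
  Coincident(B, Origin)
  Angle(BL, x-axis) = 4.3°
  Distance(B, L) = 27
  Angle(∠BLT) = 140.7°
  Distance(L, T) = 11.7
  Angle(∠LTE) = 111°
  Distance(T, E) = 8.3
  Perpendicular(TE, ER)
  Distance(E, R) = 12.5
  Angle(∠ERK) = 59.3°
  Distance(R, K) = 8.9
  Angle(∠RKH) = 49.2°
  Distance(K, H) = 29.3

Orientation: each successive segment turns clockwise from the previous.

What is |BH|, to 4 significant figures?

44.94

B is at the origin; BL runs at 4.3° with length 27.0, so L = (26.92, 2.024). ∠BLT = 140.7° gives LT at -35.00° from the x-axis; with |LT| = 11.7, T = (36.51, -4.686). ∠LTE = 111.0° gives TE at -104.0° from the x-axis; with |TE| = 8.3, E = (34.50, -12.74). TE ⟂ ER, so ER runs at 166.0°; with |ER| = 12.5, R = (22.37, -9.716). ∠ERK = 59.3° gives RK at 45.30° from the x-axis; with |RK| = 8.9, K = (28.63, -3.390). ∠RKH = 49.2° gives KH at -85.50° from the x-axis; with |KH| = 29.3, H = (30.93, -32.60). Then |BH| = |H − B| = 44.94.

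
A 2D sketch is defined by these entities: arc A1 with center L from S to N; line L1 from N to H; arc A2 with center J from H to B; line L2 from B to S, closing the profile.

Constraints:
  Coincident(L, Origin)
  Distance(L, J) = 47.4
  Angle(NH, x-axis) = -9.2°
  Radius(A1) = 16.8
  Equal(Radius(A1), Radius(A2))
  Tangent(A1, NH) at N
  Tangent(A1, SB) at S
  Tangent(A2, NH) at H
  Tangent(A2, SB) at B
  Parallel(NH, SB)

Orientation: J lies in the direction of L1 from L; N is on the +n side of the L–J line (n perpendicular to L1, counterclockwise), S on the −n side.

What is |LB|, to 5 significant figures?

50.289

The slot axis is L1's direction at -9.2°, so u = (cos -9.2°, sin -9.2°) = (0.98714, -0.15988) and n = (−sin -9.2°, cos -9.2°) = (0.15988, 0.98714). L is at the origin and J lies 47.4 along u from L, so J = 47.4·u = (46.790, -7.5784). Tangency of A1 to both parallel lines with radius 16.8 puts N and S at L ± 16.8·n: N = (2.6860, 16.584), S = (-2.6860, -16.584). Equal radii place H and B the same way about J: H = J + 16.8·n = (49.476, 9.0055), B = J − 16.8·n = (44.104, -24.162). Then |LB| = |B − L| = 50.289.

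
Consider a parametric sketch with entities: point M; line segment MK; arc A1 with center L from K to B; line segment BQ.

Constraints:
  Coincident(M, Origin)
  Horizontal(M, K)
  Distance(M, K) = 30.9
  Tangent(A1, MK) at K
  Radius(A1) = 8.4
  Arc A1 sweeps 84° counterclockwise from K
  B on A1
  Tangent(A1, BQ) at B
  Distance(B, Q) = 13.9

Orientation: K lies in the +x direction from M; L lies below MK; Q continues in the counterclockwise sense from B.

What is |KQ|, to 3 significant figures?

23.5

M is at the origin; M and K share the same y with |MK| = 30.9 and K on the +x side, so K = (30.9, 0.00). The tangent condition forces LK to be normal to MK, so L = K + (0, -8.4) = (30.9, -8.40). On A1, K sits at bearing 90° from L; an 84° counterclockwise sweep puts B at bearing 174°, so B = L + 8.4·(cos 174°, sin 174°) = (22.5, -7.52). Tangency of A1 to BQ means the radius LB is perpendicular to BQ, so BQ runs along (−sin 174°, cos 174°); with |BQ| = 13.9, Q = (21.1, -21.3). Then |KQ| = |Q − K| = 23.5.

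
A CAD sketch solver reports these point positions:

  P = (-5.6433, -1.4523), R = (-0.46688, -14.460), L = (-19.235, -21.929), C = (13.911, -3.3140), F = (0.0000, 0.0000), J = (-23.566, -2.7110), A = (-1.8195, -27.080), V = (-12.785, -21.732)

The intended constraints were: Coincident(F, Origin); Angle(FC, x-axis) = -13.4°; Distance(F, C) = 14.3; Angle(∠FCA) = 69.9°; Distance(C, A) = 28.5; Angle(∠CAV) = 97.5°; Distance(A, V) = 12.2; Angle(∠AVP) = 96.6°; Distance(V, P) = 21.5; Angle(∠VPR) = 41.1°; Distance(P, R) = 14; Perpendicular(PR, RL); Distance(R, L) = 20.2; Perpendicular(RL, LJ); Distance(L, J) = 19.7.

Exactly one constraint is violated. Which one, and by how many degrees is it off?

Perpendicular(RL, LJ) — off by 9.00°.

F = (0.00, 0.00) ✓; FC at -13.40° ✓; |FC| = 14.30 ✓; ∠FCA = 69.90° ✓; |CA| = 28.50 ✓; ∠CAV = 97.50° ✓; |AV| = 12.20 ✓; ∠AVP = 96.60° ✓; |VP| = 21.50 ✓; ∠VPR = 41.10° ✓; |PR| = 14.00 ✓; ∠(PR, RL) = 90.00° ✓; |RL| = 20.20 ✓; ∠(RL, LJ) = 99.00° ✗; |LJ| = 19.70 ✓.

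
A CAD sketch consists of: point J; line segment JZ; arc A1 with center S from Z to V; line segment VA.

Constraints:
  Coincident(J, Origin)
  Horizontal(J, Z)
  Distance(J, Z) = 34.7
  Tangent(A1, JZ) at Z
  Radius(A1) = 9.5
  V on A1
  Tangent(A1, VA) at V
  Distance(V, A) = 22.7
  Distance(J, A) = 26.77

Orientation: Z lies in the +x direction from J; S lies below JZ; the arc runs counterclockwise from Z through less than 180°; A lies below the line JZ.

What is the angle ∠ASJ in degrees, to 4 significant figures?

48.07°

J is at the origin; JZ is horizontal with |JZ| = 34.7 and Z on the +x side, so Z = (34.70, 0.000). Since A1 is tangent to JZ there, SZ ⟂ JZ, so S = Z + (0, -9.5) = (34.70, -9.500). Since SV ⟂ VA (tangency), |SA| = √(9.5² + 22.7²) = 24.61 regardless of where V sits on A1. So A lies on both circle(J, 26.77) and circle(S, 24.61); the below-JZ intersection is A = (14.01, -22.81). V is the foot of the tangent from A: V = (26.87, -4.114).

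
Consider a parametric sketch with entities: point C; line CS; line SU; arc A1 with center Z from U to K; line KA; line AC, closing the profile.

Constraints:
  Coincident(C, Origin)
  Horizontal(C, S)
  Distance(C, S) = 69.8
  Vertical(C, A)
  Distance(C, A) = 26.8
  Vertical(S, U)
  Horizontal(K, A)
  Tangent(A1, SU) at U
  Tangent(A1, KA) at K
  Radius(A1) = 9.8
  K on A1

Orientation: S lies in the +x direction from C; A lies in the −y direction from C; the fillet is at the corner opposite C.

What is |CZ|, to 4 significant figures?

62.36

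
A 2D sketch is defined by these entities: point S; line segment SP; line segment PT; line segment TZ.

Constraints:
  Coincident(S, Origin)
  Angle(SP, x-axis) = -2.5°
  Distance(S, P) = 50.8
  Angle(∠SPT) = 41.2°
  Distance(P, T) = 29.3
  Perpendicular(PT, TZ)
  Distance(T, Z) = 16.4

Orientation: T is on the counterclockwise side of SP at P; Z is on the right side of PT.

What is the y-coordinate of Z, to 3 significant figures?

29.9

S is at the origin; SP runs at -2.5° with length 50.8, so P = 50.8·(cos -2.5°, sin -2.5°) = (50.8, -2.22). ∠SPT = 41.2°, so PT runs at -2.5° + (180° − 41.2°) = 136° from the x-axis; with |PT| = 29.3, T = P + 29.3·(cos 136°, sin 136°) = (29.6, 18.0). PT is perpendicular to TZ; with |TZ| = 16.4 on the right of PT, Z = T + 16.4·(0.691, 0.723) = (40.9, 29.9). So Z.y = 29.9.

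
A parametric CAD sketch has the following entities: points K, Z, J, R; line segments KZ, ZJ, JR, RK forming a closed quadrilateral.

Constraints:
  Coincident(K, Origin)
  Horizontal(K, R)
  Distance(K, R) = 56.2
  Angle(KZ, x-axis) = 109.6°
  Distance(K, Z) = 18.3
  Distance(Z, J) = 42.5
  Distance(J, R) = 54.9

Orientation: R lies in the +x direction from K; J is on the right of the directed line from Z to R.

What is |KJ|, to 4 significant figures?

24.23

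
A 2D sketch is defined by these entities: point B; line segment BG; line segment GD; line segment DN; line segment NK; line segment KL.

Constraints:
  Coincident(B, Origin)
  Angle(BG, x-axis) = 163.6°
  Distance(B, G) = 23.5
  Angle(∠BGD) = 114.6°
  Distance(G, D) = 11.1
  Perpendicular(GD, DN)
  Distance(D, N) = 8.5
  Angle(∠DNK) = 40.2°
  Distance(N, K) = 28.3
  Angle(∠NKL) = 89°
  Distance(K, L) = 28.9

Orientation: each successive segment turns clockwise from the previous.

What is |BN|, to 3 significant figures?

24.5

B is at the origin; BG runs at 163.6° with length 23.5, so G = (-22.5, 6.64). ∠BGD = 114.6° gives GD at 98.2° from the x-axis; with |GD| = 11.1, D = (-24.1, 17.6). The perpendicularity gives DN at right angles to GD, so DN runs at 8.20°; with |DN| = 8.5, N = (-15.7, 18.8). Then |BN| = |N − B| = 24.5.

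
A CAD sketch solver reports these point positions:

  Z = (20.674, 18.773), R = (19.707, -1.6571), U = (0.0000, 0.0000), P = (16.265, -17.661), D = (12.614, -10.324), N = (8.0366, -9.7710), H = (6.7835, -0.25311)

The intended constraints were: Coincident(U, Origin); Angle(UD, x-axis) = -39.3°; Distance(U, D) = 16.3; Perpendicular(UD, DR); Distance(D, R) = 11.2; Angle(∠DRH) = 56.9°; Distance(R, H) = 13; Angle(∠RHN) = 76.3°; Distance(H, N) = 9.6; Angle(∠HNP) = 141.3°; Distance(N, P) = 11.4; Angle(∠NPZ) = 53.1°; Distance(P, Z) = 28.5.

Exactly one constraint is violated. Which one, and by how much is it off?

Distance(P, Z) = 28.5 — off by 8.20.

U = (0.00, 0.00) ✓; UD at -39.30° ✓; |UD| = 16.30 ✓; ∠(UD, DR) = 90.00° ✓; |DR| = 11.20 ✓; ∠DRH = 56.90° ✓; |RH| = 13.00 ✓; ∠RHN = 76.30° ✓; |HN| = 9.600 ✓; ∠HNP = 141.3° ✓; |NP| = 11.40 ✓; ∠NPZ = 53.10° ✓; |PZ| = 36.70 ✗.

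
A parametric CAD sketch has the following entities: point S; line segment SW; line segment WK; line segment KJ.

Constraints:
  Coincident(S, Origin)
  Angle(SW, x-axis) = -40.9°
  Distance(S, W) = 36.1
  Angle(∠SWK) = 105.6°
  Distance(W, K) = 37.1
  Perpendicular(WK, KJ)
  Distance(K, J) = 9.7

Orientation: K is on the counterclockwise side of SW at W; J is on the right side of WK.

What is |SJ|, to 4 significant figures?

64.56

∠SWK = 105.6°, so WK runs at -40.9° + (180° − 105.6°) = 33.50° from the x-axis; with |WK| = 37.1, K = W + 37.1·(cos 33.50°, sin 33.50°) = (58.22, -3.159). WK is perpendicular to KJ; with |KJ| = 9.7 on the right of WK, J = K + 9.7·(0.5519, -0.8339) = (63.58, -11.25). Then |SJ| = |J − S| = 64.56.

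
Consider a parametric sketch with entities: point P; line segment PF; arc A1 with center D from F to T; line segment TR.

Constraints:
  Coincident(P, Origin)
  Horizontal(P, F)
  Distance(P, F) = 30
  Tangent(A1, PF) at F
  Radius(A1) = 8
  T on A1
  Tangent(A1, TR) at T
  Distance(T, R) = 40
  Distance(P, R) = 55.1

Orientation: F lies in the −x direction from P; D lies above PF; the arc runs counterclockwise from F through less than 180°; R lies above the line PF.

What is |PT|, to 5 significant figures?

23.726

P is at the origin; PF is horizontal with |PF| = 30.0 and F on the −x side, so F = (-30.000, 0.0000). Since A1 is tangent to PF there, DF ⟂ PF, so D = F + (0, 8) = (-30.000, 8.0000). Since DT ⟂ TR (tangency), |DR| = √(8.0² + 40.0²) = 40.792 regardless of where T sits on A1. So R lies on both circle(P, 55.1) and circle(D, 40.792); the above-PF intersection is R = (-25.975, 48.593). T is the foot of the tangent from R: T = (-22.039, 8.7873).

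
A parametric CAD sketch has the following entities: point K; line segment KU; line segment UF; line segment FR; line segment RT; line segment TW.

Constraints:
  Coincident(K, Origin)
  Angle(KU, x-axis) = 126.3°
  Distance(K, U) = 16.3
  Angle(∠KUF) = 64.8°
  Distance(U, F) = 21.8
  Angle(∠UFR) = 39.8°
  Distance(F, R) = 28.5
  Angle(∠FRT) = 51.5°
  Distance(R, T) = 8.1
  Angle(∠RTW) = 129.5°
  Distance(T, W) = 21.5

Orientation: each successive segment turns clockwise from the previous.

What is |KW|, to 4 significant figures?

20.73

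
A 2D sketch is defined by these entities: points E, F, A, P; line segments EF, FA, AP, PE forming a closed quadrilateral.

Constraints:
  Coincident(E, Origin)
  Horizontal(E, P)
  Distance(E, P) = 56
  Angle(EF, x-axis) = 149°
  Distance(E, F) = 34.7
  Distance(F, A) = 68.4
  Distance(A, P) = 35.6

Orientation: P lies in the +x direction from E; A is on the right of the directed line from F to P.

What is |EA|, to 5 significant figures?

33.804

Checks: EF at 149.0° ✓; |FA| = 68.40 ✓; |AP| = 35.60 ✓.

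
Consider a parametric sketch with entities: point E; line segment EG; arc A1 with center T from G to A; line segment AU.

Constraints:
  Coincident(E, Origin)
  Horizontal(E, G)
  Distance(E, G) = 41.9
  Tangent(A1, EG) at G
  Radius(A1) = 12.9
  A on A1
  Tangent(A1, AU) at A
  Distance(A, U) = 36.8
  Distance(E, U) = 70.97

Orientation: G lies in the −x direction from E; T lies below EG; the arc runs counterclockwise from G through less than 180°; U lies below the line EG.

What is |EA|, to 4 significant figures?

56.63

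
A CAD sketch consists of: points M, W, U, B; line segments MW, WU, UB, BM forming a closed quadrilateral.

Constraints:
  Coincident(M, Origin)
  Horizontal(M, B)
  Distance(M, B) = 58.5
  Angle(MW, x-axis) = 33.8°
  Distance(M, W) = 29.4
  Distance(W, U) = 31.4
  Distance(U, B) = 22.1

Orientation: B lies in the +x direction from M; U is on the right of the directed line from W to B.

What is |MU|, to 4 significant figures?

41.02

Checks: |WU| = 31.40 ✓; |UB| = 22.10 ✓.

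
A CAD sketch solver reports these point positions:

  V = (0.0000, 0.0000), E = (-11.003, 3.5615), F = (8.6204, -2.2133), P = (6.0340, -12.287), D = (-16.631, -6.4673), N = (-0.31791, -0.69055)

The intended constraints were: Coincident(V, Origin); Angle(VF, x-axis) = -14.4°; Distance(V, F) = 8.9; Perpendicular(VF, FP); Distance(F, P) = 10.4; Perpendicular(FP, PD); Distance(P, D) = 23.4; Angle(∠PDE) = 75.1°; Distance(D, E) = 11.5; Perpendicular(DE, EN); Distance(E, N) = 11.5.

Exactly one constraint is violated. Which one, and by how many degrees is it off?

Perpendicular(DE, EN) — off by 7.60°.

V = (0.00, 0.00) ✓; VF at -14.40° ✓; |VF| = 8.900 ✓; ∠(VF, FP) = 90.00° ✓; |FP| = 10.40 ✓; ∠(FP, PD) = 90.00° ✓; |PD| = 23.40 ✓; ∠PDE = 75.10° ✓; |DE| = 11.50 ✓; ∠(DE, EN) = 82.40° ✗; |EN| = 11.50 ✓.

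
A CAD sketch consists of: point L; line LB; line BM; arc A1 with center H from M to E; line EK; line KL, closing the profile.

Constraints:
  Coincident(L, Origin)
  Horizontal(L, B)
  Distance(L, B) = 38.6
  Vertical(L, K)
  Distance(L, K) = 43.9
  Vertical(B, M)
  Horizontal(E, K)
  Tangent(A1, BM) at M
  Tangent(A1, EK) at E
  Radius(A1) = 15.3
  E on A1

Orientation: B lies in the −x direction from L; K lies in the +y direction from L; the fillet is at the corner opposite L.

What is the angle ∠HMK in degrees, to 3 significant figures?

21.6°

The virtual corner opposite L is at (-38.6, 43.9). The tangent condition forces HM to be normal to BM and the tangent condition forces HE to be normal to EK, with radius 15.3, so the center H sits 15.3 in from both sides at H = (-23.3, 28.6). That places the tangent points at M = (-38.6, 28.6) on BM and E = (-23.3, 43.9) on EK. Then cos ∠HMK = MH·MK / (|MH||MK|), giving 21.6°.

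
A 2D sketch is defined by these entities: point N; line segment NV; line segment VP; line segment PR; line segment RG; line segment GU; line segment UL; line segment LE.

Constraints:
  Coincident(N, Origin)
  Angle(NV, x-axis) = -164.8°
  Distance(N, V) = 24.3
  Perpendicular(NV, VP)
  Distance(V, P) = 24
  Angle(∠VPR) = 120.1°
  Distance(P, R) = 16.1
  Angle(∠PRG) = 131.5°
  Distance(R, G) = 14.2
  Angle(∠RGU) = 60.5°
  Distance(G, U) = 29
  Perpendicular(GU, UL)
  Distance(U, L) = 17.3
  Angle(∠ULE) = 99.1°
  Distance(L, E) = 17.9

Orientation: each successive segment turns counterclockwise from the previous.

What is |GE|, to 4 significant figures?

23.10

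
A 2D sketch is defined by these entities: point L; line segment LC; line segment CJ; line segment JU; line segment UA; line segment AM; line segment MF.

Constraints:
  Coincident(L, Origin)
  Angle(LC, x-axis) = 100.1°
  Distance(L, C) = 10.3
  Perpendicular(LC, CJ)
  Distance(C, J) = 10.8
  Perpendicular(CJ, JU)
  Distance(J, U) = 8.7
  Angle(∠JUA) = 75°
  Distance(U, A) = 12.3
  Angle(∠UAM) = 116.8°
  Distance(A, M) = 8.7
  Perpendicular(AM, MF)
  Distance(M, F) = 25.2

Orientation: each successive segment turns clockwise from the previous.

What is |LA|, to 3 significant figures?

4.90

L is at the origin; LC runs at 100.1° with length 10.3, so C = (-1.81, 10.1). LC ⟂ CJ, so CJ runs at 10.1°; with |CJ| = 10.8, J = (8.83, 12.0). CJ is perpendicular to JU, so JU runs at -79.9°; with |JU| = 8.7, U = (10.4, 3.47). ∠JUA = 75.0° gives UA at 175° from the x-axis; with |UA| = 12.3, A = (-1.90, 4.52). Then |LA| = |A − L| = 4.90.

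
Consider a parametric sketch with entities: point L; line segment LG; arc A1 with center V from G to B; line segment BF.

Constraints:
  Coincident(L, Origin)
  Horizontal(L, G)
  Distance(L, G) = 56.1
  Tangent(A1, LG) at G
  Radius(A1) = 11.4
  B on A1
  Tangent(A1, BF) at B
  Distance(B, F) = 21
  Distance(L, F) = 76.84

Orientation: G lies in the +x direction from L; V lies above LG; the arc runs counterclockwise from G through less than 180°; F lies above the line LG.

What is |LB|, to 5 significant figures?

68.057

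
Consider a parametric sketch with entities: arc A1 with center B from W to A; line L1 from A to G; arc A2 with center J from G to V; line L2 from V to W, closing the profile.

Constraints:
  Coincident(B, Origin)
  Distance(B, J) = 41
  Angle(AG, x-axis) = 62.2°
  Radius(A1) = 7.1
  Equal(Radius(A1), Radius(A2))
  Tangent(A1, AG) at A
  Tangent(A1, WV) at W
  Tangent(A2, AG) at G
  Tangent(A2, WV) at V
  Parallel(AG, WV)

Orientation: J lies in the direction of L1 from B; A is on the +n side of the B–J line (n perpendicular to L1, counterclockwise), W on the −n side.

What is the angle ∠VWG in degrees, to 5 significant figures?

19.103°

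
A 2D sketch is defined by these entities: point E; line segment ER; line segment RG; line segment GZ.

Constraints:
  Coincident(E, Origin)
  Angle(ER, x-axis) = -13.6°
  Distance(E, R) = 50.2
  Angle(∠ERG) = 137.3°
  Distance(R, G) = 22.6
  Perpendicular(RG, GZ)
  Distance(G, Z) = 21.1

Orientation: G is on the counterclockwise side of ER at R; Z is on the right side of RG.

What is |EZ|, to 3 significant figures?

81.1

E is at the origin; ER runs at -13.6° with length 50.2, so R = 50.2·(cos -13.6°, sin -13.6°) = (48.8, -11.8). ∠ERG = 137.3°, so RG runs at -13.6° + (180° − 137.3°) = 29.1° from the x-axis; with |RG| = 22.6, G = R + 22.6·(cos 29.1°, sin 29.1°) = (68.5, -0.813). RG ⟂ GZ; with |GZ| = 21.1 on the right of RG, Z = G + 21.1·(0.486, -0.874) = (78.8, -19.2). Then |EZ| = |Z − E| = 81.1.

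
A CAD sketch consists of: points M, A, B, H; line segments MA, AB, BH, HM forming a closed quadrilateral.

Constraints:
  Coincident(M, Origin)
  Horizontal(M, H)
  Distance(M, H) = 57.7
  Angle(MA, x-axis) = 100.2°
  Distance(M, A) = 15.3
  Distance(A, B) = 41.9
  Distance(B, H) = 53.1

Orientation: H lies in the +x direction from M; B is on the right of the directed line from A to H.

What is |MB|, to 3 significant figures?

26.9

Checks: |AB| = 41.90 ✓; |BH| = 53.10 ✓.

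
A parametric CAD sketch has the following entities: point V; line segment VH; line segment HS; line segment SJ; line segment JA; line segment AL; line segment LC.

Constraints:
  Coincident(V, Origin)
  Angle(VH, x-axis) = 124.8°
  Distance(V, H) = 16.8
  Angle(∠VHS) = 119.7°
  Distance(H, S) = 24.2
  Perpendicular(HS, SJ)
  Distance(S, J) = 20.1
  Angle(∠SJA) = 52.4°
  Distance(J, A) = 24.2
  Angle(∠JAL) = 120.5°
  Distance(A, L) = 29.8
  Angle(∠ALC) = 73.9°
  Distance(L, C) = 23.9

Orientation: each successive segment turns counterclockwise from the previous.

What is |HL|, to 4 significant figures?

25.75

∠SJA = 52.4° gives JA at 42.70° from the x-axis; with |JA| = 24.2, A = (-14.12, 8.035). ∠JAL = 120.5° gives AL at 102.2° from the x-axis; with |AL| = 29.8, L = (-20.42, 37.16). Then |HL| = |L − H| = 25.75.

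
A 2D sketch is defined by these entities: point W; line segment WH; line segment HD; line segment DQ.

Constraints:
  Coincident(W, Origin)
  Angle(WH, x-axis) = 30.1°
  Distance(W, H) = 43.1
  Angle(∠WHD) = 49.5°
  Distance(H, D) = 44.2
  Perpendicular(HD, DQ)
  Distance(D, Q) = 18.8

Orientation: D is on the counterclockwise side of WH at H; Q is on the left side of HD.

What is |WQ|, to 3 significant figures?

21.4

W is at the origin; WH runs at 30.1° with length 43.1, so H = 43.1·(cos 30.1°, sin 30.1°) = (37.3, 21.6). ∠WHD = 49.5°, so HD runs at 30.1° + (180° − 49.5°) = 161° from the x-axis; with |HD| = 44.2, D = H + 44.2·(cos 161°, sin 161°) = (-4.40, 36.3). HD is perpendicular to DQ; with |DQ| = 18.8 on the left of HD, Q = D + 18.8·(-0.332, -0.943) = (-10.6, 18.6). Then |WQ| = |Q − W| = 21.4.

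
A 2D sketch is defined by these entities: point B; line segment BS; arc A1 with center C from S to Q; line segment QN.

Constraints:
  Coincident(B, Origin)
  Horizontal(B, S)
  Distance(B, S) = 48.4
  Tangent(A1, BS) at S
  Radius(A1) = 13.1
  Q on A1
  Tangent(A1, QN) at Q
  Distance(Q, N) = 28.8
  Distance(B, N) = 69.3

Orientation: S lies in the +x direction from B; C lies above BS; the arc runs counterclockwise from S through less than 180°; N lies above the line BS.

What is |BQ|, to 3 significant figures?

63.2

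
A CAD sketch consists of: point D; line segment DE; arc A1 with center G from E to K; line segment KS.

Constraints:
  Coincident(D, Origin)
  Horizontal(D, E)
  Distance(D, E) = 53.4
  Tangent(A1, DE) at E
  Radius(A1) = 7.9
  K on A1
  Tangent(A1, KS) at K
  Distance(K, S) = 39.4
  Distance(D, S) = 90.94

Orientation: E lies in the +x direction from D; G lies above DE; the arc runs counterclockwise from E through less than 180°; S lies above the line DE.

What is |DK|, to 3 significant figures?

59.5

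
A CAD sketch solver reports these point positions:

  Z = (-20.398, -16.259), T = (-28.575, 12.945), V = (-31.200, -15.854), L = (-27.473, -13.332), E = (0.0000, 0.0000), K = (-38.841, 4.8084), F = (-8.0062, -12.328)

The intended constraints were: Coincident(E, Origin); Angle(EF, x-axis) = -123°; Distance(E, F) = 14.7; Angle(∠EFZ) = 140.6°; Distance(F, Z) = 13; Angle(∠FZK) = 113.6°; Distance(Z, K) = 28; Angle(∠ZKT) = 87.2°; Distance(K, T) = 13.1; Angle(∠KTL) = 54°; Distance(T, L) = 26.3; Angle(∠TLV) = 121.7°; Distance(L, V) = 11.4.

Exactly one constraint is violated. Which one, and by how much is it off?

Distance(L, V) = 11.4 — off by 6.90.

E = (0.00, 0.00) ✓; EF at -123.0° ✓; |EF| = 14.70 ✓; ∠EFZ = 140.6° ✓; |FZ| = 13.00 ✓; ∠FZK = 113.6° ✓; |ZK| = 28.00 ✓; ∠ZKT = 87.20° ✓; |KT| = 13.10 ✓; ∠KTL = 54.00° ✓; |TL| = 26.30 ✓; ∠TLV = 121.7° ✓; |LV| = 4.500 ✗.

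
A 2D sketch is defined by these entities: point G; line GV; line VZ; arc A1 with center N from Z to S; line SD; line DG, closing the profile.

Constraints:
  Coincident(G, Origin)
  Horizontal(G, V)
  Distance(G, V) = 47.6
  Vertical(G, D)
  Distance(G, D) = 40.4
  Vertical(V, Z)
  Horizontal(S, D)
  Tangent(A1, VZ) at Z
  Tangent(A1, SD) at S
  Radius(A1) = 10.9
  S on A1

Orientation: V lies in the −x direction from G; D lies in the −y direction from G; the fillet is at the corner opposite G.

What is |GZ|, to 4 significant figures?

56.00

G is at the origin; GV is horizontal with |GV| = 47.6 and V on the −x side, so V = (-47.60, 0.000). G and D share the same x with |GD| = 40.4 and D on the −y side, so D = (0.000, -40.40). The virtual corner opposite G is at (-47.60, -40.40). Since A1 is tangent to VZ there, NZ ⟂ VZ and tangency of A1 to SD means the radius NS is perpendicular to SD, with radius 10.9, so the center N sits 10.9 in from both sides at N = (-36.70, -29.50). That places the tangent points at Z = (-47.60, -29.50) on VZ and S = (-36.70, -40.40) on SD. Then |GZ| = |Z − G| = 56.00.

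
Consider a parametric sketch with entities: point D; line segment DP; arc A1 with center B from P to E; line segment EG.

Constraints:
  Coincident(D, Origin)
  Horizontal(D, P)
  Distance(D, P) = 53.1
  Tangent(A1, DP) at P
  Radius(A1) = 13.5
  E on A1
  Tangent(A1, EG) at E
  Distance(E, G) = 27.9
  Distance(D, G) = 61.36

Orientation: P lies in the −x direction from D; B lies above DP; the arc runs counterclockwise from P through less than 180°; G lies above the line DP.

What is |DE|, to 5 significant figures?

42.630

Checks: |BE| = 13.50 ✓; ∠(BE, EG) = 90.00° ✓; |EG| = 27.90 ✓; |DG| = 61.36 ✓.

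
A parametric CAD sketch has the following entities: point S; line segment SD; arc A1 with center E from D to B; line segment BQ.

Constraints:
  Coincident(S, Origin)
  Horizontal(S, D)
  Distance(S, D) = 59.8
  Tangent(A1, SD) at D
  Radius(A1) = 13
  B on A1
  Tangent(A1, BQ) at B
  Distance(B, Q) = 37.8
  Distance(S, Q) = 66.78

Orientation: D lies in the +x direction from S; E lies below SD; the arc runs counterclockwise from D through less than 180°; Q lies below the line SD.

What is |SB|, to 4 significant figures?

48.38

S is at the origin; S and D share the same y with |SD| = 59.8 and D on the +x side, so D = (59.80, 0.000). The tangent condition forces ED to be normal to SD, so E = D + (0, -13) = (59.80, -13.00). Since EB ⟂ BQ (tangency), |EQ| = √(13.0² + 37.8²) = 39.97 regardless of where B sits on A1. So Q lies on both circle(S, 66.78) and circle(E, 39.97); the below-SD intersection is Q = (44.40, -49.89). B is the foot of the tangent from Q: B = (46.83, -12.16).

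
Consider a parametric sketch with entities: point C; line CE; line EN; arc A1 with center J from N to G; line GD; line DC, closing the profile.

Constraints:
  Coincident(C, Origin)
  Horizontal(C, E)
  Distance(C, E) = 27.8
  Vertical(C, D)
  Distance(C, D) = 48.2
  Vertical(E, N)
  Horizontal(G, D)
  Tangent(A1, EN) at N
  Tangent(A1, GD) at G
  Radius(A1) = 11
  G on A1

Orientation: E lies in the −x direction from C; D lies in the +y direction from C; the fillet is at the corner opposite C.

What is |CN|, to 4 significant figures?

46.44

C is at the origin; CE is horizontal with |CE| = 27.8 and E on the −x side, so E = (-27.80, 0.000). CD is vertical with |CD| = 48.2 and D on the +y side, so D = (0.000, 48.20). The virtual corner opposite C is at (-27.80, 48.20). Tangency of A1 to EN means the radius JN is perpendicular to EN and tangency of A1 to GD means the radius JG is perpendicular to GD, with radius 11.0, so the center J sits 11.0 in from both sides at J = (-16.80, 37.20). That places the tangent points at N = (-27.80, 37.20) on EN and G = (-16.80, 48.20) on GD. Then |CN| = |N − C| = 46.44.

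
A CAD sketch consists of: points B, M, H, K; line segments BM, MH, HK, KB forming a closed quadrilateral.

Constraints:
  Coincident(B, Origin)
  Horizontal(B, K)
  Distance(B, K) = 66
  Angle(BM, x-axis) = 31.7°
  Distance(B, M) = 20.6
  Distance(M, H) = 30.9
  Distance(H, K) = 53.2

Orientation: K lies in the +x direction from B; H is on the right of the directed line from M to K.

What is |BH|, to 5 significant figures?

26.124

Checks: B.y = 0.00, K.y = 0.00 ✓; |MH| = 30.90 ✓; |HK| = 53.20 ✓.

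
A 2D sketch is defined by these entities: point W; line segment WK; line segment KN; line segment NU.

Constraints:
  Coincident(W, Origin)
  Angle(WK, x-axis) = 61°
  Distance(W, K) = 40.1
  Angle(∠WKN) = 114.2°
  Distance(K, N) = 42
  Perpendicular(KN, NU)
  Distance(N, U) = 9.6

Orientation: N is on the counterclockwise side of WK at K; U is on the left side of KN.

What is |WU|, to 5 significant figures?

64.364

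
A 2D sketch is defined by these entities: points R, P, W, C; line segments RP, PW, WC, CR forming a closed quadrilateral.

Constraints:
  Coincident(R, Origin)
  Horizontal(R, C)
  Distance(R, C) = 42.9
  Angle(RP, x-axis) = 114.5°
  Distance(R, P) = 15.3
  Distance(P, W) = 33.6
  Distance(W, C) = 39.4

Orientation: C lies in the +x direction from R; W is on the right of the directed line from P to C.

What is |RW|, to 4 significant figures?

18.30

Checks: |PW| = 33.60 ✓; |WC| = 39.40 ✓.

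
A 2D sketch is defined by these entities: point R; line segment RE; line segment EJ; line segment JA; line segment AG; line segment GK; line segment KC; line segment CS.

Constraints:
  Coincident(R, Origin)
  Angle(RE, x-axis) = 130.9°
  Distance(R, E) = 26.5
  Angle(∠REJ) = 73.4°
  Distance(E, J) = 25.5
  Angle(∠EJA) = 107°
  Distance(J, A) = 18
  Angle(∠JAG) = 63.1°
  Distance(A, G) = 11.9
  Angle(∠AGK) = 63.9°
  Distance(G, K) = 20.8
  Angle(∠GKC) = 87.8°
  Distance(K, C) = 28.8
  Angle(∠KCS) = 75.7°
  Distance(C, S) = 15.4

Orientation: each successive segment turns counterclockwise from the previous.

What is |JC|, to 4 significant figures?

32.67

R is at the origin; RE runs at 130.9° with length 26.5, so E = (-17.35, 20.03). ∠REJ = 73.4° gives EJ at -122.5° from the x-axis; with |EJ| = 25.5, J = (-31.05, -1.476). ∠EJA = 107.0° gives JA at -49.50° from the x-axis; with |JA| = 18.0, A = (-19.36, -15.16). ∠JAG = 63.1° gives AG at 67.40° from the x-axis; with |AG| = 11.9, G = (-14.79, -4.177). ∠AGK = 63.9° gives GK at -176.5° from the x-axis; with |GK| = 20.8, K = (-35.55, -5.447). ∠GKC = 87.8° gives KC at -84.30° from the x-axis; with |KC| = 28.8, C = (-32.69, -34.10). Then |JC| = |C − J| = 32.67.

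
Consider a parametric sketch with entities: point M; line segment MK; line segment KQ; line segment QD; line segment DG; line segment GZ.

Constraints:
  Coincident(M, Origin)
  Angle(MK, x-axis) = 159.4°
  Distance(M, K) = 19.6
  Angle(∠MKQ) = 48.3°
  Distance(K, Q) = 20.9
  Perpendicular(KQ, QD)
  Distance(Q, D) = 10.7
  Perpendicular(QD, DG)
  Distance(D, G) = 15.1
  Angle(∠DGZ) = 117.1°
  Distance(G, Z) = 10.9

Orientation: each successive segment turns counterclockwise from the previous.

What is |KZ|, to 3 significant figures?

1.30

M is at the origin; MK runs at 159.4° with length 19.6, so K = (-18.3, 6.90). ∠MKQ = 48.3° gives KQ at -68.9° from the x-axis; with |KQ| = 20.9, Q = (-10.8, -12.6). KQ ⟂ QD, so QD runs at 21.1°; with |QD| = 10.7, D = (-0.840, -8.75). QD ⟂ DG, so DG runs at 111°; with |DG| = 15.1, G = (-6.28, 5.34). ∠DGZ = 117.1° gives GZ at 174° from the x-axis; with |GZ| = 10.9, Z = (-17.1, 6.48). Then |KZ| = |Z − K| = 1.30.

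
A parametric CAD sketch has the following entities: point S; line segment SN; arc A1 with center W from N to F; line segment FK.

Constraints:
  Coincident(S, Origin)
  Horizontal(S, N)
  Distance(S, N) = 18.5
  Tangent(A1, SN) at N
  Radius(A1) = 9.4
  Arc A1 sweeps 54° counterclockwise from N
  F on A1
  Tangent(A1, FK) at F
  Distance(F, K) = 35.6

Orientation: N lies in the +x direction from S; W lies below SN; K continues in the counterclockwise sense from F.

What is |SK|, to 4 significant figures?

34.18

S is at the origin; S and N share the same y with |SN| = 18.5 and N on the +x side, so N = (18.50, 0.000). Tangency of A1 to SN means the radius WN is perpendicular to SN, so W = N + (0, -9.4) = (18.50, -9.400). On A1, N sits at bearing 90° from W; a 54° counterclockwise sweep puts F at bearing 144°, so F = W + 9.4·(cos 144°, sin 144°) = (10.90, -3.875). A1 meets FK tangentially, so WF is at right angles to FK, so FK runs along (−sin 144°, cos 144°); with |FK| = 35.6, K = (-10.03, -32.68). Then |SK| = |K − S| = 34.18.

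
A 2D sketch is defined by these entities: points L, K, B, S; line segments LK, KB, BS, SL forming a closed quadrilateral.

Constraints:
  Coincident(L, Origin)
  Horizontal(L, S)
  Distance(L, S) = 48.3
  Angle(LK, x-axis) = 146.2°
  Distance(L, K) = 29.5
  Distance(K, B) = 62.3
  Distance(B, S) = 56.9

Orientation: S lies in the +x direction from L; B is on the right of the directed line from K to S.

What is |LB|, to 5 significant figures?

38.413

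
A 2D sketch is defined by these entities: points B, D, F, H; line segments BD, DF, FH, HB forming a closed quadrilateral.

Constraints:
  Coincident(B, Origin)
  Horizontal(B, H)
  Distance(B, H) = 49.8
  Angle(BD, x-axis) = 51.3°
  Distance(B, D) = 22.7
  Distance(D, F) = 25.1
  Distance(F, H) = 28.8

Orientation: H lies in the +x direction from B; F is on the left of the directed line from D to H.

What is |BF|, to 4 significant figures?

46.00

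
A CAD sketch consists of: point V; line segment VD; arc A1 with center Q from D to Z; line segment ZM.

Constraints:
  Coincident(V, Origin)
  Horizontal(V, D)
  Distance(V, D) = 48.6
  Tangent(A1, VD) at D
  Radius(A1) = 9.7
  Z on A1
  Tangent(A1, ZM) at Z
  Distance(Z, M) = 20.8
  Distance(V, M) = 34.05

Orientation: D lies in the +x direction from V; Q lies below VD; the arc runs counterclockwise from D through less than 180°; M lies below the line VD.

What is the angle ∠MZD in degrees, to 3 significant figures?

155°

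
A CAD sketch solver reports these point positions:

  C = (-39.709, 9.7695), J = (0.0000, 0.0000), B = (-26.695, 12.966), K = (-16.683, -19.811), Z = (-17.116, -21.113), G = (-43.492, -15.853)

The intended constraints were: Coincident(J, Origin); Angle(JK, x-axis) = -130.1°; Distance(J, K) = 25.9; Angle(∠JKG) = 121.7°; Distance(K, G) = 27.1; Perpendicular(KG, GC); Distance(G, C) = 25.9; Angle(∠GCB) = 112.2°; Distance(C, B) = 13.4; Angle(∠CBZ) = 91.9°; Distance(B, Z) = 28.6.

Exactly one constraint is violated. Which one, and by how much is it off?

Distance(B, Z) = 28.6 — off by 6.80.

J = (0.00, 0.00) ✓; JK at -130.1° ✓; |JK| = 25.90 ✓; ∠JKG = 121.7° ✓; |KG| = 27.10 ✓; ∠(KG, GC) = 90.00° ✓; |GC| = 25.90 ✓; ∠GCB = 112.2° ✓; |CB| = 13.40 ✓; ∠CBZ = 91.90° ✓; |BZ| = 35.40 ✗.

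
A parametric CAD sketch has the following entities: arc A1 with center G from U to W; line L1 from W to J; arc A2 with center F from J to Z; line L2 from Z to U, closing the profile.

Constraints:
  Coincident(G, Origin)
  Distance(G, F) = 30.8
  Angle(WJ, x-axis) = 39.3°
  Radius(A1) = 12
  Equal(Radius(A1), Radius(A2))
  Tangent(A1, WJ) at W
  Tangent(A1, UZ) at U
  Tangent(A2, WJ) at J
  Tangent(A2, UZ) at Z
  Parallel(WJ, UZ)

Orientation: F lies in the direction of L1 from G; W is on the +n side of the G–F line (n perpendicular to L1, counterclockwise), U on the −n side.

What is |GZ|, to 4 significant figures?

33.06

Tangency of A1 to both parallel lines with radius 12.0 puts W and U at G ± 12.0·n: W = (-7.601, 9.286), U = (7.601, -9.286). Equal radii place J and Z the same way about F: J = F + 12.0·n = (16.23, 28.79), Z = F − 12.0·n = (31.43, 10.22). Then |GZ| = |Z − G| = 33.06.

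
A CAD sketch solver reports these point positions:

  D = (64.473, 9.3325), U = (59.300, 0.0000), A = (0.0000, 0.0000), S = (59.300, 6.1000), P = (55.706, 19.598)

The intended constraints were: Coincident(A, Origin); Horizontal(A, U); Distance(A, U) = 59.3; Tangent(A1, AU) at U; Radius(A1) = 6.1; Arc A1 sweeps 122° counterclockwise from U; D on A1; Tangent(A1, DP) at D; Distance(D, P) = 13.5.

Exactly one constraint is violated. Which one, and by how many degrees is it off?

Tangent(A1, DP) at D — off by 8.50°.

A = (0.00, 0.00) ✓; A.y = 0.00, U.y = 0.00 ✓; |AU| = 59.30 ✓; ∠(SU, UA) = 90.00° ✓; |SU| = 6.100 ✓; bearing(S→D) − bearing(S→U) = 122.0° ✓; |SD| = 6.100 ✓; ∠(SD, DP) = 81.50° ✗; |DP| = 13.50 ✓.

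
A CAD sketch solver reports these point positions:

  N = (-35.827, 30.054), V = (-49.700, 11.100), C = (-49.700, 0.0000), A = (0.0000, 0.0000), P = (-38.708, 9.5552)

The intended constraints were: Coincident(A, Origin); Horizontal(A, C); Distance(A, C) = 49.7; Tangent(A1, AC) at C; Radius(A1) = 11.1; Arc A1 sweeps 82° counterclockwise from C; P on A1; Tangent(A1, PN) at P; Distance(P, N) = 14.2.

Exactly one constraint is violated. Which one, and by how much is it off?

Distance(P, N) = 14.2 — off by 6.50.

A = (0.00, 0.00) ✓; A.y = 0.00, C.y = 0.00 ✓; |AC| = 49.70 ✓; ∠(VC, CA) = 90.00° ✓; |VC| = 11.10 ✓; bearing(V→P) − bearing(V→C) = 82.00° ✓; |VP| = 11.10 ✓; ∠(VP, PN) = 90.00° ✓; |PN| = 20.70 ✗.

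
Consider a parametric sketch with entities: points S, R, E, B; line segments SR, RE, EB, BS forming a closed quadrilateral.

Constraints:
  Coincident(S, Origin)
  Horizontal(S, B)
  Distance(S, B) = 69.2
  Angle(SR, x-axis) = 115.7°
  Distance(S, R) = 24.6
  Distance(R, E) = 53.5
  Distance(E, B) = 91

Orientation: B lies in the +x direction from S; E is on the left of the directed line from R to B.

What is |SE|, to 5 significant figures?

71.673

Checks: |RE| = 53.50 ✓; |EB| = 91.00 ✓.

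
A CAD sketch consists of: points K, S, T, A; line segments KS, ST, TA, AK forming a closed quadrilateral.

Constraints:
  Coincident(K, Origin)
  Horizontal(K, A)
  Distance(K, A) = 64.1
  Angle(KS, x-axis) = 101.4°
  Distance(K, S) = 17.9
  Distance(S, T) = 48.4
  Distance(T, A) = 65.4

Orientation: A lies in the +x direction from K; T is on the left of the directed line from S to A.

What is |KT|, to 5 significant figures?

61.114

Checks: |ST| = 48.40 ✓; |TA| = 65.40 ✓.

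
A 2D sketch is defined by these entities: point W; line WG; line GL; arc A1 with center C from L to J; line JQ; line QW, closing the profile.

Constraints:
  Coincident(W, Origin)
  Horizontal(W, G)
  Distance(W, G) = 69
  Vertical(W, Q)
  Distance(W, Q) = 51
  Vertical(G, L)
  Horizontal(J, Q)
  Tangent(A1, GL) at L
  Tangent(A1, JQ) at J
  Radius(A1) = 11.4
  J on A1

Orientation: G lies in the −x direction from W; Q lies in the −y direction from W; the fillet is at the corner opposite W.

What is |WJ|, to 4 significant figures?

76.93

W is at the origin; WG is horizontal with |WG| = 69.0 and G on the −x side, so G = (-69.00, 0.000). W and Q share the same x with |WQ| = 51.0 and Q on the −y side, so Q = (0.000, -51.00). The virtual corner opposite W is at (-69.00, -51.00). The tangent condition forces CL to be normal to GL and the tangent condition forces CJ to be normal to JQ, with radius 11.4, so the center C sits 11.4 in from both sides at C = (-57.60, -39.60). That places the tangent points at L = (-69.00, -39.60) on GL and J = (-57.60, -51.00) on JQ. Then |WJ| = |J − W| = 76.93.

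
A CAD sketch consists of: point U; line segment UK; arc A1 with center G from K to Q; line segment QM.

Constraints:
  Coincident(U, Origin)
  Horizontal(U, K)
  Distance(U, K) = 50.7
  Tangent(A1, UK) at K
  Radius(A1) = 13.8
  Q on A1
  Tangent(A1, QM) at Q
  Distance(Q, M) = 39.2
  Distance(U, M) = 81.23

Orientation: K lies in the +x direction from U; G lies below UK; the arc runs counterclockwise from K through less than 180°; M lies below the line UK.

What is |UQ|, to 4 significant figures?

44.57

U is at the origin; UK is horizontal with |UK| = 50.7 and K on the +x side, so K = (50.70, 0.000). The tangent condition forces GK to be normal to UK, so G = K + (0, -13.8) = (50.70, -13.80). Since GQ ⟂ QM (tangency), |GM| = √(13.8² + 39.2²) = 41.56 regardless of where Q sits on A1. So M lies on both circle(U, 81.23) and circle(G, 41.56); the below-UK intersection is M = (60.52, -54.18). Q is the foot of the tangent from M: Q = (39.13, -21.33).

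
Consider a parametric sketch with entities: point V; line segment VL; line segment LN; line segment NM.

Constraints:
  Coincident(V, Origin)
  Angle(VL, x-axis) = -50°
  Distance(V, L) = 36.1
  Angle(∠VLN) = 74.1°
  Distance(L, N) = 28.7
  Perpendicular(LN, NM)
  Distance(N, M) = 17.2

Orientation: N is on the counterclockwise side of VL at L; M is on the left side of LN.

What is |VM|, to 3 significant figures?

25.7

V is at the origin; VL runs at -50.0° with length 36.1, so L = 36.1·(cos -50.0°, sin -50.0°) = (23.2, -27.7). ∠VLN = 74.1°, so LN runs at -50.0° + (180° − 74.1°) = 55.9° from the x-axis; with |LN| = 28.7, N = L + 28.7·(cos 55.9°, sin 55.9°) = (39.3, -3.89). The perpendicularity gives NM at right angles to LN; with |NM| = 17.2 on the left of LN, M = N + 17.2·(-0.828, 0.561) = (25.1, 5.75). Then |VM| = |M − V| = 25.7.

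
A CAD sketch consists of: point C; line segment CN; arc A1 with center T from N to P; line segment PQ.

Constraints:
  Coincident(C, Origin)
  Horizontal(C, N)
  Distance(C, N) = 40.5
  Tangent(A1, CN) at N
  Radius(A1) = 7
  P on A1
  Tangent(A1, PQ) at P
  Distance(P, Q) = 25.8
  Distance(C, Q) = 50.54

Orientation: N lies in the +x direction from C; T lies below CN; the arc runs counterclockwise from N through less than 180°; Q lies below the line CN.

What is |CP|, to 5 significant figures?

34.562

Checks: |TP| = 7.000 ✓; ∠(TP, PQ) = 90.00° ✓; |PQ| = 25.80 ✓; |CQ| = 50.54 ✓.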